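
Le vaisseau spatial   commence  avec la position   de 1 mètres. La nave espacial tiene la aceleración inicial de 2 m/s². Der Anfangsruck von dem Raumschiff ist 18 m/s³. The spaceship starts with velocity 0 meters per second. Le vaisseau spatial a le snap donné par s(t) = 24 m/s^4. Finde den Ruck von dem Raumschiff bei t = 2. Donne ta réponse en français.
Nous devons intégrer notre équation du snap s(t) = 24 1 fois. La primitive du snap est le jerk. En utilisant j(0) = 18, nous obtenons j(t) = 24·t + 18. Nous avons le jerk j(t) = 24·t + 18. En substituant t = 2: j(2) = 66.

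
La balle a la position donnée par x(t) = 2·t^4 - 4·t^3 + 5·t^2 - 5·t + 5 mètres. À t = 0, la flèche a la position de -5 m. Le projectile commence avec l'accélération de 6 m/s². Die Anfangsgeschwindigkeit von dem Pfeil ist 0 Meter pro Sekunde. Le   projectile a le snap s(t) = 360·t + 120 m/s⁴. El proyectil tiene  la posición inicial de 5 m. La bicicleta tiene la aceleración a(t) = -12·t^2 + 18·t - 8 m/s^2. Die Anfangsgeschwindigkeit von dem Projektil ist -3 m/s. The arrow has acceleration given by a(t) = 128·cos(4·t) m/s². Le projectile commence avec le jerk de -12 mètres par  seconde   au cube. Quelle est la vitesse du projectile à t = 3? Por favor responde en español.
Para resolver esto, necesitamos tomar 3 integrales de nuestra ecuación del snap s(t) = 360·t + 120. Tomando ∫s(t)dt y aplicando j(0) = -12, encontramos j(t) = 180·t^2 + 120·t - 12. Tomando ∫j(t)dt y aplicando a(0) = 6, encontramos a(t) = 60·t^3 + 60·t^2 - 12·t + 6. Integrando la aceleración y usando la condición inicial v(0) = -3, obtenemos v(t) = 15·t^4 + 20·t^3 - 6·t^2 + 6·t - 3. Usando v(t) = 15·t^4 + 20·t^3 - 6·t^2 + 6·t - 3 y sustituyendo t = 3, encontramos v = 1716.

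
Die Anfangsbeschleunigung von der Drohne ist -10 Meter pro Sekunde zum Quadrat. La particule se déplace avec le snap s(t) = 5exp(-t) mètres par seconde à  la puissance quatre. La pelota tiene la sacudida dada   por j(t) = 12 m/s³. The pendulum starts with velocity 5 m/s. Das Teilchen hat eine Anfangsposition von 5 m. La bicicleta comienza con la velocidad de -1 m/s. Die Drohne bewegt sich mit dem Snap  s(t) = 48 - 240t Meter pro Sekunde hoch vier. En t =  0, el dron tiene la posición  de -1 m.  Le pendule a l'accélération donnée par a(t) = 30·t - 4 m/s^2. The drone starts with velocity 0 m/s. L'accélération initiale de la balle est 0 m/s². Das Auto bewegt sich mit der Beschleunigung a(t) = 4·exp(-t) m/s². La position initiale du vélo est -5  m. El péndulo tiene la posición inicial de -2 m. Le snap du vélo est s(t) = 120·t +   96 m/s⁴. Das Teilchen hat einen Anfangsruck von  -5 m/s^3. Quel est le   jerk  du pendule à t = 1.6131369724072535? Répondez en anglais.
We must differentiate our acceleration equation a(t) = 30·t - 4 1 time. The derivative of acceleration gives jerk: j(t) = 30. From the given jerk equation j(t) = 30, we substitute t = 1.6131369724072535 to get j = 30.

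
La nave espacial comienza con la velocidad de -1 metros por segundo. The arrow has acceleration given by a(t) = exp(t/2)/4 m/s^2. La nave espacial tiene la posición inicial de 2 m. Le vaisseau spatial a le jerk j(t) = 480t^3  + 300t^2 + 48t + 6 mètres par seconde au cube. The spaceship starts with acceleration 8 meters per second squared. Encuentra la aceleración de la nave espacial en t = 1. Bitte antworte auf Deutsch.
Wir müssen die Stammfunktion unserer Gleichung für den Ruck j(t) = 480·t^3 + 300·t^2 + 48·t + 6 1-mal finden. Mit ∫j(t)dt und Anwendung von a(0) = 8, finden wir a(t) = 120·t^4 + 100·t^3 + 24·t^2 + 6·t + 8. Mit a(t) = 120·t^4 + 100·t^3 + 24·t^2 + 6·t + 8 und Einsetzen von t = 1, finden wir a = 258.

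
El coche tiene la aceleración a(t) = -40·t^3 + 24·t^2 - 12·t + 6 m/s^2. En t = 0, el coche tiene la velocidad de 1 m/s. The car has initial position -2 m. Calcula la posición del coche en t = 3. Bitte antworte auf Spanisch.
Para resolver esto, necesitamos tomar 2 antiderivadas de nuestra ecuación de la aceleración a(t) = -40·t^3 + 24·t^2 - 12·t + 6. Tomando ∫a(t)dt y aplicando v(0) = 1, encontramos v(t) = -10·t^4 + 8·t^3 - 6·t^2 + 6·t + 1. Integrando la velocidad y usando la condición inicial x(0) = -2, obtenemos x(t) = -2·t^5 + 2·t^4 - 2·t^3 + 3·t^2 + t - 2. De la ecuación de la posición x(t) = -2·t^5 + 2·t^4 - 2·t^3 + 3·t^2 + t - 2, sustituimos t = 3 para obtener x = -350.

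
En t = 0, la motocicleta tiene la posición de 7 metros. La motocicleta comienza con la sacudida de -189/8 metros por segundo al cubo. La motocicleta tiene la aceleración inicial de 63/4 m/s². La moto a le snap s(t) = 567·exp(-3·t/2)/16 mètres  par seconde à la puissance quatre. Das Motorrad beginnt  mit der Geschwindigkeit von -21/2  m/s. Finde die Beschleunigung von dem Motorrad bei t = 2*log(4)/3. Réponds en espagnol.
Para resolver esto, necesitamos tomar 2 antiderivadas de nuestra ecuación del snap s(t) = 567·exp(-3·t/2)/16. La antiderivada del snap es la sacudida. Usando j(0) = -189/8, obtenemos j(t) = -189·exp(-3·t/2)/8. Integrando la sacudida y usando la condición inicial a(0) = 63/4, obtenemos a(t) = 63·exp(-3·t/2)/4. Tenemos la aceleración a(t) = 63·exp(-3·t/2)/4. Sustituyendo t = 2*log(4)/3: a(2*log(4)/3) = 63/16.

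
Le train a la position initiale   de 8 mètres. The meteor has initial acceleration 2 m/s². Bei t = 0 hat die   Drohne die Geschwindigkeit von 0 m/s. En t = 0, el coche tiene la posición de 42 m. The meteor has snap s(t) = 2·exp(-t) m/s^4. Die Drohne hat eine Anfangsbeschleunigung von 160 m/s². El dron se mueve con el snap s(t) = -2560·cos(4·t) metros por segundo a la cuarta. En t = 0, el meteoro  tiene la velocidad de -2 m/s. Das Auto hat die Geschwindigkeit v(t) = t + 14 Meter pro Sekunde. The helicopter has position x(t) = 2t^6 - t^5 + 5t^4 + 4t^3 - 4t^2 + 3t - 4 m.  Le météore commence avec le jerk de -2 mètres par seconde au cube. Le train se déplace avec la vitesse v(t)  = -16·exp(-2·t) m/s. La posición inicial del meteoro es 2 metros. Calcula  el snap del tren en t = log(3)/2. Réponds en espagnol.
Partiendo de la velocidad v(t) = -16·exp(-2·t), tomamos 3 derivadas. Derivando la velocidad, obtenemos la aceleración: a(t) = 32·exp(-2·t). Tomando d/dt de a(t), encontramos j(t) = -64·exp(-2·t). Tomando d/dt de j(t), encontramos s(t) = 128·exp(-2·t). De la ecuación del snap s(t) = 128·exp(-2·t), sustituimos t = log(3)/2 para obtener s = 128/3.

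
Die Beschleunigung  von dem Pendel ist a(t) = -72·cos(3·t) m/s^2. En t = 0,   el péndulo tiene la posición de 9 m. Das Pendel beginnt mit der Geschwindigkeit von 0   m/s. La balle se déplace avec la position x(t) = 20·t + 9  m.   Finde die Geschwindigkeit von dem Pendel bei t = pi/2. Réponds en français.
En partant de l'accélération a(t) = -72·cos(3·t), nous prenons 1 intégrale. En intégrant l'accélération et en utilisant la condition initiale v(0) = 0, nous obtenons v(t) = -24·sin(3·t). En utilisant v(t) = -24·sin(3·t) et en substituant t = pi/2, nous trouvons v = 24.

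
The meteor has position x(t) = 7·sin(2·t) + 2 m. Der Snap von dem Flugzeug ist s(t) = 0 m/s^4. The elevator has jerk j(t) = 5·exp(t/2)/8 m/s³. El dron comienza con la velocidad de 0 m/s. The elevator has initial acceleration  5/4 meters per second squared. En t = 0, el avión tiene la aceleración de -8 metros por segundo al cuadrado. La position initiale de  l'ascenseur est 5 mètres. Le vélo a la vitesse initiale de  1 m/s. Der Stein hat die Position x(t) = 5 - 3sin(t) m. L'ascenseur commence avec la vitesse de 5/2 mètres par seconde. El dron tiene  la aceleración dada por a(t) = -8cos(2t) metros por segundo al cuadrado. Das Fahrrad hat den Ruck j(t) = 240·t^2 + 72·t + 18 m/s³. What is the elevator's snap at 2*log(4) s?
We must differentiate our jerk equation j(t) = 5·exp(t/2)/8 1 time. Differentiating jerk, we get snap: s(t) = 5·exp(t/2)/16. Using s(t) = 5·exp(t/2)/16 and substituting t = 2*log(4), we find s = 5/4.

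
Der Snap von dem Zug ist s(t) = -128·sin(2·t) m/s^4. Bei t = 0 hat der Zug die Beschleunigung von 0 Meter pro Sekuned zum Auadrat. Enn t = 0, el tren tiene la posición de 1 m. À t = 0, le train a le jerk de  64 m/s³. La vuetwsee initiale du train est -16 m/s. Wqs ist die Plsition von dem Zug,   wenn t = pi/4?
Um dies zu lösen, müssen wir 4 Integrale unserer Gleichung für den Snap s(t) = -128·sin(2·t) finden. Durch Integration von dem Snap und Verwendung der Anfangsbedingung j(0) = 64, erhalten wir j(t) = 64·cos(2·t). Durch Integration von dem Ruck und Verwendung der Anfangsbedingung a(0) = 0, erhalten wir a(t) = 32·sin(2·t). Das Integral von der Beschleunigung, mit v(0) = -16, ergibt die Geschwindigkeit: v(t) = -16·cos(2·t). Durch Integration von der Geschwindigkeit und Verwendung der Anfangsbedingung x(0) = 1, erhalten wir x(t) = 1 - 8·sin(2·t). Aus der Gleichung für die Position x(t) = 1 - 8·sin(2·t), setzen wir t = pi/4 ein und erhalten x = -7.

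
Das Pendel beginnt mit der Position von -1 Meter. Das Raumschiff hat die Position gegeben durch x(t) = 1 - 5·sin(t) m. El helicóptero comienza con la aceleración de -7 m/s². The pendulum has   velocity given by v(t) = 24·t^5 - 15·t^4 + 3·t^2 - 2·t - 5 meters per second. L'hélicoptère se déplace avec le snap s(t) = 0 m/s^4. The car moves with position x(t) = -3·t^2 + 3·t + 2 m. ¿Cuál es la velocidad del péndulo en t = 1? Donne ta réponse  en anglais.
From the given velocity equation v(t) = 24·t^5 - 15·t^4 + 3·t^2 - 2·t - 5, we substitute t = 1 to get v = 5.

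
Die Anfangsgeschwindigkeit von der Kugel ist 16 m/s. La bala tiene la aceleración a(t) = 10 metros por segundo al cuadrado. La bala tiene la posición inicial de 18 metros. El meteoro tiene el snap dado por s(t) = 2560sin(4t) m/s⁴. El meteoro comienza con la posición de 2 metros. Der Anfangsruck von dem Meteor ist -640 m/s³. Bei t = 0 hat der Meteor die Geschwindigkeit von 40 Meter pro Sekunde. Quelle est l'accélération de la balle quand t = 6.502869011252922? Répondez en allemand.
Mit a(t) = 10 und Einsetzen von t = 6.502869011252922, finden wir a = 10.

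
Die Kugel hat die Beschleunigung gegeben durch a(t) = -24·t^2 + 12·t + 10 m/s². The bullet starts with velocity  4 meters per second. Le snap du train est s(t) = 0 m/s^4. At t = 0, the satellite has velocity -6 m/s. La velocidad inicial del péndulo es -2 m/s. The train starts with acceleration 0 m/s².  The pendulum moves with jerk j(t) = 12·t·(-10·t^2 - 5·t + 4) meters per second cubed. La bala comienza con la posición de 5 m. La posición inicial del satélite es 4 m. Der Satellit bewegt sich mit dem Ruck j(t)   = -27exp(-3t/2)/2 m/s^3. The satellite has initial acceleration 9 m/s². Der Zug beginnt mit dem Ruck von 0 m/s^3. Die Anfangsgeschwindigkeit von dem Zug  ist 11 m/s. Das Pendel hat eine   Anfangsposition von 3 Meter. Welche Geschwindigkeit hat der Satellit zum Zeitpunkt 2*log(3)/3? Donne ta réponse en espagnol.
Necesitamos integrar nuestra ecuación de la sacudida j(t) = -27·exp(-3·t/2)/2 2 veces. La antiderivada de la sacudida es la aceleración. Usando a(0) = 9, obtenemos a(t) = 9·exp(-3·t/2). La integral de la aceleración, con v(0) = -6, da la velocidad: v(t) = -6·exp(-3·t/2). Usando v(t) = -6·exp(-3·t/2) y sustituyendo t = 2*log(3)/3, encontramos v = -2.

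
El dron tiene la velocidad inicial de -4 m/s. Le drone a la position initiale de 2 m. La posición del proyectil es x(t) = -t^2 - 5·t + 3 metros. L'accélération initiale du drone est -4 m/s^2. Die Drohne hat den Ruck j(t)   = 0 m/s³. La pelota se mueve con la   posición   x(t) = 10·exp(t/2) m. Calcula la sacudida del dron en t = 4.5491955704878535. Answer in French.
De l'équation du jerk j(t) = 0, nous substituons t = 4.5491955704878535 pour obtenir j = 0.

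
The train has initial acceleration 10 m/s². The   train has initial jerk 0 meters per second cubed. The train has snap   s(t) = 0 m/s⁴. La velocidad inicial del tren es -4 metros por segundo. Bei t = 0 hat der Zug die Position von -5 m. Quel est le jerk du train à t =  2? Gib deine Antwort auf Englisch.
To find the answer, we compute 1 antiderivative of s(t) = 0. Integrating snap and using the initial condition j(0) = 0, we get j(t) = 0. We have jerk j(t) = 0. Substituting t = 2: j(2) = 0.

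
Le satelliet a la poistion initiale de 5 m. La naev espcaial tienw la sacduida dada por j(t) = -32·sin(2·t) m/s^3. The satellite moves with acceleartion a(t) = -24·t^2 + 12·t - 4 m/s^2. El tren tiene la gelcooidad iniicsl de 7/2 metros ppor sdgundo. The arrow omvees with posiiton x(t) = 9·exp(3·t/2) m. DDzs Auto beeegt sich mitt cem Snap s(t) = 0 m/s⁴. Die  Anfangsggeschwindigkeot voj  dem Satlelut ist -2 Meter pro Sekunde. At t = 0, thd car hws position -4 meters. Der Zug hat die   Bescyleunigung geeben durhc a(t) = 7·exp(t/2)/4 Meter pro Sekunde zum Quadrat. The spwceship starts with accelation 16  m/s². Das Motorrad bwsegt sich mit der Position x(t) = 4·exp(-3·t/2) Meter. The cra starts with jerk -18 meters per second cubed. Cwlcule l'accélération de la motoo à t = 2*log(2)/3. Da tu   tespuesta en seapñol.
Debemos derivar nuestra ecuación de la posición x(t) = 4·exp(-3·t/2) 2 veces. La derivada de la posición da la velocidad: v(t) = -6·exp(-3·t/2). Tomando d/dt de v(t), encontramos a(t) = 9·exp(-3·t/2). Tenemos la aceleración a(t) = 9·exp(-3·t/2). Sustituyendo t = 2*log(2)/3: a(2*log(2)/3) = 9/2.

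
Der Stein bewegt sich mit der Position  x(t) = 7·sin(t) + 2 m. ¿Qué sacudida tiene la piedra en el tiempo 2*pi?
Para resolver esto, necesitamos tomar 3 derivadas de nuestra ecuación de la posición x(t) = 7·sin(t) + 2. Tomando d/dt de x(t), encontramos v(t) = 7·cos(t). Derivando la velocidad, obtenemos la aceleración: a(t) = -7·sin(t). Tomando d/dt de a(t), encontramos j(t) = -7·cos(t). Usando j(t) = -7·cos(t) y sustituyendo t = 2*pi, encontramos j = -7.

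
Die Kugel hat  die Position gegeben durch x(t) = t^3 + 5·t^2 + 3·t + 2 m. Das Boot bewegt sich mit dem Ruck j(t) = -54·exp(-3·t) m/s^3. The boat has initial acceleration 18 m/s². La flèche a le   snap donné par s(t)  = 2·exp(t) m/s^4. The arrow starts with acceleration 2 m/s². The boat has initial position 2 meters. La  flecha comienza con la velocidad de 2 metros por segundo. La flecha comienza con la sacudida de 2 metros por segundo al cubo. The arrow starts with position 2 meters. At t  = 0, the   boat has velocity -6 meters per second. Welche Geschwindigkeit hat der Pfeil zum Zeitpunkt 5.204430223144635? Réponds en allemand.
Wir müssen das Integral unserer Gleichung für den Snap s(t) = 2·exp(t) 3-mal finden. Das Integral von dem Snap, mit j(0) = 2, ergibt den Ruck: j(t) = 2·exp(t). Mit ∫j(t)dt und Anwendung von a(0) = 2, finden wir a(t) = 2·exp(t). Mit ∫a(t)dt und Anwendung von v(0) = 2, finden wir v(t) = 2·exp(t). Wir haben die Geschwindigkeit v(t) = 2·exp(t). Durch Einsetzen von t = 5.204430223144635: v(5.204430223144635) = 364.154199780973.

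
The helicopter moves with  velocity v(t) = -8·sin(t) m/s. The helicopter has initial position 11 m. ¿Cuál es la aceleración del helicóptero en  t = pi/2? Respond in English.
Starting from velocity v(t) = -8·sin(t), we take 1 derivative. Differentiating velocity, we get acceleration: a(t) = -8·cos(t). From the given acceleration equation a(t) = -8·cos(t), we substitute t = pi/2 to get a = 0.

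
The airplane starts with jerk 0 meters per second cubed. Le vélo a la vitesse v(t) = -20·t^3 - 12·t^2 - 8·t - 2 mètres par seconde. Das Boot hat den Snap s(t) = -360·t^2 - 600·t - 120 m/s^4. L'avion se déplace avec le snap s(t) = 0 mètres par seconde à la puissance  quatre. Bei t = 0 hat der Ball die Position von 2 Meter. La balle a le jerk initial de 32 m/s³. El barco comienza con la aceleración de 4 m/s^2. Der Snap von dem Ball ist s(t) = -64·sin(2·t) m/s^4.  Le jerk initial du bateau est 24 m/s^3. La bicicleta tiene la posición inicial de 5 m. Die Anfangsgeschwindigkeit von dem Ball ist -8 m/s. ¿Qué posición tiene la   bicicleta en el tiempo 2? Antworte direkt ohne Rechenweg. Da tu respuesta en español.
La respuesta es -127.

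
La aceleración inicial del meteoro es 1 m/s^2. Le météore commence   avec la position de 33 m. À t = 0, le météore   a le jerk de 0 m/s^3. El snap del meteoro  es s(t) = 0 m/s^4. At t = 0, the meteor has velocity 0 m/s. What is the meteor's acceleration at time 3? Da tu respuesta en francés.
Nous devons intégrer notre équation du snap s(t) = 0 2 fois. L'intégrale du snap est le jerk. En utilisant j(0) = 0, nous obtenons j(t) = 0. La primitive du jerk, avec a(0) = 1, donne l'accélération: a(t) = 1. De l'équation de l'accélération a(t) = 1, nous substituons t = 3 pour obtenir a = 1.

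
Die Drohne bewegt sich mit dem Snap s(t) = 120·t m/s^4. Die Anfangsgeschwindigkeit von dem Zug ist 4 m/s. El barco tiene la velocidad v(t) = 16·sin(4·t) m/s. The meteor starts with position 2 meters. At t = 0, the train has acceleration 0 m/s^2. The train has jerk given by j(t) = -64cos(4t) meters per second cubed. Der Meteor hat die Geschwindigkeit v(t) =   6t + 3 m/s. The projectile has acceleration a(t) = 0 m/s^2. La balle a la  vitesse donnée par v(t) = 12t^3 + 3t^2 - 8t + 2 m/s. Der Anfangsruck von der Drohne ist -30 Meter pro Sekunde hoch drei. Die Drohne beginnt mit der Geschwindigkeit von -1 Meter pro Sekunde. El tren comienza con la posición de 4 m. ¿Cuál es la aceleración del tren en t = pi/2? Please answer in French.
En partant du jerk j(t) = -64·cos(4·t), nous prenons 1 intégrale. En prenant ∫j(t)dt et en appliquant a(0) = 0, nous trouvons a(t) = -16·sin(4·t). De l'équation de l'accélération a(t) = -16·sin(4·t), nous substituons t = pi/2 pour obtenir a = 0.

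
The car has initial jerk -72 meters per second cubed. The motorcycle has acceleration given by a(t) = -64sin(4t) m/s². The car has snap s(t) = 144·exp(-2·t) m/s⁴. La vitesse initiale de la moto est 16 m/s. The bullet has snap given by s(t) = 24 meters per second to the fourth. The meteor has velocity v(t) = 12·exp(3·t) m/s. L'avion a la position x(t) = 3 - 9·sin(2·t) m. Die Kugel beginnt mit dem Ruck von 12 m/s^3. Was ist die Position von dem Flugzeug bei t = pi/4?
Aus der Gleichung für die Position x(t) = 3 - 9·sin(2·t), setzen wir t = pi/4 ein und erhalten x = -6.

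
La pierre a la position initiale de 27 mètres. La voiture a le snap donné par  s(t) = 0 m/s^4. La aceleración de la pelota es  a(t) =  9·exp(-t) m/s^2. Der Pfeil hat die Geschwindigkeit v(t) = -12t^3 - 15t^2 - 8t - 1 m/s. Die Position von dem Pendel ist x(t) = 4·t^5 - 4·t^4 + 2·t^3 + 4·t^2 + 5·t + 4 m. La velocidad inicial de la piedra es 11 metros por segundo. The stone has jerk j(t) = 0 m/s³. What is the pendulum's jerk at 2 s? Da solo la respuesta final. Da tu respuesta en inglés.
At t = 2, j = 780.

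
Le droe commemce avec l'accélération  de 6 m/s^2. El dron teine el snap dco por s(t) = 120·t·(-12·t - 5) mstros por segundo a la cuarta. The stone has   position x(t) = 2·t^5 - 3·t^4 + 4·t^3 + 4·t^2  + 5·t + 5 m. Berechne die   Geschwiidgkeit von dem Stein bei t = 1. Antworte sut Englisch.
Starting from position x(t) = 2·t^5 - 3·t^4 + 4·t^3 + 4·t^2 + 5·t + 5, we take 1 derivative. The derivative of position gives velocity: v(t) = 10·t^4 - 12·t^3 + 12·t^2 + 8·t + 5. Using v(t) = 10·t^4 - 12·t^3 + 12·t^2 + 8·t + 5 and substituting t = 1, we find v = 23.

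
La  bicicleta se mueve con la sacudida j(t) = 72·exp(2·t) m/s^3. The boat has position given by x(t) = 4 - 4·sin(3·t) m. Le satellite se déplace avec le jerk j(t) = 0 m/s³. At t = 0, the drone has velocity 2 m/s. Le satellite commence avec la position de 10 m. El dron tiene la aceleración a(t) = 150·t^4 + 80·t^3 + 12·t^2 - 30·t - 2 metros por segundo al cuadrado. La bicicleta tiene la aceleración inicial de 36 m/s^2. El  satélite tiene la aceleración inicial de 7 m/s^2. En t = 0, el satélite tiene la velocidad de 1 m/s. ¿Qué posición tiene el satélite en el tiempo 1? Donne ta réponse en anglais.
We must find the antiderivative of our jerk equation j(t) = 0 3 times. Finding the antiderivative of j(t) and using a(0) = 7: a(t) = 7. The antiderivative of acceleration, with v(0) = 1, gives velocity: v(t) = 7·t + 1. The integral of velocity is position. Using x(0) = 10, we get x(t) = 7·t^2/2 + t + 10. From the given position equation x(t) = 7·t^2/2 + t + 10, we substitute t = 1 to get x = 29/2.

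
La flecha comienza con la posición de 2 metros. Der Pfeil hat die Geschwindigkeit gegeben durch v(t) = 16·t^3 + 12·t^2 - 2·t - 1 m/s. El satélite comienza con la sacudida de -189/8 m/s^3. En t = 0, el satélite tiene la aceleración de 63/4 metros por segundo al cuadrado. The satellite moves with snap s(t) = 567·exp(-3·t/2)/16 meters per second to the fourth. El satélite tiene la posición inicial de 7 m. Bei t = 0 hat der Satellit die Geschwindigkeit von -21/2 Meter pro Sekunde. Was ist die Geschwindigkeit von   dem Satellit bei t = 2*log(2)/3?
Um dies zu lösen, müssen wir 3 Stammfunktionen unserer Gleichung für den Snap s(t) = 567·exp(-3·t/2)/16 finden. Das Integral von dem Snap, mit j(0) = -189/8, ergibt den Ruck: j(t) = -189·exp(-3·t/2)/8. Mit ∫j(t)dt und Anwendung von a(0) = 63/4, finden wir a(t) = 63·exp(-3·t/2)/4. Durch Integration von der Beschleunigung und Verwendung der Anfangsbedingung v(0) = -21/2, erhalten wir v(t) = -21·exp(-3·t/2)/2. Mit v(t) = -21·exp(-3·t/2)/2 und Einsetzen von t = 2*log(2)/3, finden wir v = -21/4.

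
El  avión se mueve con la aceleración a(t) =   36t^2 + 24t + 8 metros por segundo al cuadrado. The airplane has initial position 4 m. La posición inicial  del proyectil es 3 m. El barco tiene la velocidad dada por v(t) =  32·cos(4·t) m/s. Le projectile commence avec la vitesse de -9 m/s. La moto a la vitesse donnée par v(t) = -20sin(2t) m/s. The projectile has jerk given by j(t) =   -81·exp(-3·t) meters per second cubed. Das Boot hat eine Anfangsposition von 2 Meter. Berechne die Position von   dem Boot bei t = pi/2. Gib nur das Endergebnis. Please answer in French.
À t = pi/2, x = 2.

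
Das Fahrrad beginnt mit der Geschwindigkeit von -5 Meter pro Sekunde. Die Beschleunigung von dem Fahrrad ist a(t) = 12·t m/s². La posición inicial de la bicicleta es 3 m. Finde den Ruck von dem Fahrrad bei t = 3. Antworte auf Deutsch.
Wir müssen unsere Gleichung für die Beschleunigung a(t) = 12·t 1-mal ableiten. Durch Ableiten von der Beschleunigung erhalten wir den Ruck: j(t) = 12. Aus der Gleichung für den Ruck j(t) = 12, setzen wir t = 3 ein und erhalten j = 12.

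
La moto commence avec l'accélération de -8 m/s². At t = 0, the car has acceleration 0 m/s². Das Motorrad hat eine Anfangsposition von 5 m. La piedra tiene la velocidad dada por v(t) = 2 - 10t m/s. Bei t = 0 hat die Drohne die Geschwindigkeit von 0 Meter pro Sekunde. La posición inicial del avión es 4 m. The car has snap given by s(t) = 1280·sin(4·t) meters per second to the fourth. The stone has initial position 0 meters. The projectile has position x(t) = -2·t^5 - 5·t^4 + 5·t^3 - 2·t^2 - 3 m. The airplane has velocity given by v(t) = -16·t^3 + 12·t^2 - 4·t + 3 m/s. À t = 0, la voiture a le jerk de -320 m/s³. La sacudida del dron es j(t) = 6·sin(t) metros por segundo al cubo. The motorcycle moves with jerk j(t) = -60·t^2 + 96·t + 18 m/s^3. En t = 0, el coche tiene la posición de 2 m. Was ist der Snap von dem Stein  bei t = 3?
Ausgehend von der Geschwindigkeit v(t) = 2 - 10·t, nehmen wir 3 Ableitungen. Die Ableitung von der Geschwindigkeit ergibt die Beschleunigung: a(t) = -10. Mit d/dt von a(t) finden wir j(t) = 0. Die Ableitung von dem Ruck ergibt den Snap: s(t) = 0. Aus der Gleichung für den Snap s(t) = 0, setzen wir t = 3 ein und erhalten s = 0.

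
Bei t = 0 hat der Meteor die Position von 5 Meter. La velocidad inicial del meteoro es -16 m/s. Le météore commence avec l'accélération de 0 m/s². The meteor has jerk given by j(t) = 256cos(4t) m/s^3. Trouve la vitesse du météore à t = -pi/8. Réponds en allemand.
Wir müssen unsere Gleichung für den Ruck j(t) = 256·cos(4·t) 2-mal integrieren. Durch Integration von dem Ruck und Verwendung der Anfangsbedingung a(0) = 0, erhalten wir a(t) = 64·sin(4·t). Durch Integration von der Beschleunigung und Verwendung der Anfangsbedingung v(0) = -16, erhalten wir v(t) = -16·cos(4·t). Aus der Gleichung für die Geschwindigkeit v(t) = -16·cos(4·t), setzen wir t = -pi/8 ein und erhalten v = 0.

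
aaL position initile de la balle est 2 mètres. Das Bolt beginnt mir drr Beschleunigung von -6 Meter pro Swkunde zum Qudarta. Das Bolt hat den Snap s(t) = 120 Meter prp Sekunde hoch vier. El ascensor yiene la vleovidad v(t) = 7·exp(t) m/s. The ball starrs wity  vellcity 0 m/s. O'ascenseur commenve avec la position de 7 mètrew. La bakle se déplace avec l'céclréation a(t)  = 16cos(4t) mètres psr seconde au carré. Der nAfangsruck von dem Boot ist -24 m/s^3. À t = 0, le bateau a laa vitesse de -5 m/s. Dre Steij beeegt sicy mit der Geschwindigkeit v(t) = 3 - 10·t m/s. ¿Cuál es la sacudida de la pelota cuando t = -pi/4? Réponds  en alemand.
Wir müssen unsere Gleichung für die Beschleunigung a(t) = 16·cos(4·t) 1-mal ableiten. Die Ableitung von der Beschleunigung ergibt den Ruck: j(t) = -64·sin(4·t). Wir haben den Ruck j(t) = -64·sin(4·t). Durch Einsetzen von t = -pi/4: j(-pi/4) = 0.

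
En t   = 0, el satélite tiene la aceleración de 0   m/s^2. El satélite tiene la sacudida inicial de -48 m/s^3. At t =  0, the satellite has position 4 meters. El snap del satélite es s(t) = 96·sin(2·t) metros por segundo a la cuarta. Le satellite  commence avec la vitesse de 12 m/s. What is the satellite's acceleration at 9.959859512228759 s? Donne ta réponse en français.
Nous devons trouver la primitive de notre équation du snap s(t) = 96·sin(2·t) 2 fois. L'intégrale du snap est le jerk. En utilisant j(0) = -48, nous obtenons j(t) = -48·cos(2·t). L'intégrale du jerk, avec a(0) = 0, donne l'accélération: a(t) = -24·sin(2·t). De l'équation de l'accélération a(t) = -24·sin(2·t), nous substituons t = 9.959859512228759 pour obtenir a = -21.0546912544696.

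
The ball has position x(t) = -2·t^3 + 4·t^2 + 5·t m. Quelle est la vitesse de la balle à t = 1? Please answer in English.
To solve this, we need to take 1 derivative of our position equation x(t) = -2·t^3 + 4·t^2 + 5·t. Taking d/dt of x(t), we find v(t) = -6·t^2 + 8·t + 5. We have velocity v(t) = -6·t^2 + 8·t + 5. Substituting t = 1: v(1) = 7.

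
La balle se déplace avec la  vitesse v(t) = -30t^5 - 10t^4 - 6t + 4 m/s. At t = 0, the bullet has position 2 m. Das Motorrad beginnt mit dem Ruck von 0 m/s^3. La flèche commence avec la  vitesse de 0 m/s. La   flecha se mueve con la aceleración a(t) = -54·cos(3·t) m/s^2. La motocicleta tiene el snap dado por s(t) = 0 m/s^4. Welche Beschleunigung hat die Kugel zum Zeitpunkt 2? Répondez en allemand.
Ausgehend von der Geschwindigkeit v(t) = -30·t^5 - 10·t^4 - 6·t + 4, nehmen wir 1 Ableitung. Die Ableitung von der Geschwindigkeit ergibt die Beschleunigung: a(t) = -150·t^4 - 40·t^3 - 6. Mit a(t) = -150·t^4 - 40·t^3 - 6 und Einsetzen von t = 2, finden wir a = -2726.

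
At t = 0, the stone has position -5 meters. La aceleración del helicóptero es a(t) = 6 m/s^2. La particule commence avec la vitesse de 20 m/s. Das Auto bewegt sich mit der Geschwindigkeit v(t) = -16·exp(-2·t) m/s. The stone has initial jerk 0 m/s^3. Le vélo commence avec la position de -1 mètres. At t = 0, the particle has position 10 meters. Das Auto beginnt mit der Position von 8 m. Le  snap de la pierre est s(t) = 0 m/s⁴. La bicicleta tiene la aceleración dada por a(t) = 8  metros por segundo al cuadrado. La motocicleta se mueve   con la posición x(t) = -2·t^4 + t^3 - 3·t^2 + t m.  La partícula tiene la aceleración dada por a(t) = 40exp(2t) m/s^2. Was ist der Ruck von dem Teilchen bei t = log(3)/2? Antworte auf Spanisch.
Debemos derivar nuestra ecuación de la aceleración a(t) = 40·exp(2·t) 1 vez. La derivada de la aceleración da la sacudida: j(t) = 80·exp(2·t). Tenemos la sacudida j(t) = 80·exp(2·t). Sustituyendo t = log(3)/2: j(log(3)/2) = 240.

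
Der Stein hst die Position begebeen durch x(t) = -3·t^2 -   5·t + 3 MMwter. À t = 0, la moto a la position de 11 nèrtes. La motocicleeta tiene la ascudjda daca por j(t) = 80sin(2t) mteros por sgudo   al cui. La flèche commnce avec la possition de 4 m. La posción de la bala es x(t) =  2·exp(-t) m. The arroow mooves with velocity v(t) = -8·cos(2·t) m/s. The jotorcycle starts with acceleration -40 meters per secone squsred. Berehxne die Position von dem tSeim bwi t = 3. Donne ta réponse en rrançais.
En utilisant x(t) = -3·t^2 - 5·t + 3 et en substituant t = 3, nous trouvons x = -39.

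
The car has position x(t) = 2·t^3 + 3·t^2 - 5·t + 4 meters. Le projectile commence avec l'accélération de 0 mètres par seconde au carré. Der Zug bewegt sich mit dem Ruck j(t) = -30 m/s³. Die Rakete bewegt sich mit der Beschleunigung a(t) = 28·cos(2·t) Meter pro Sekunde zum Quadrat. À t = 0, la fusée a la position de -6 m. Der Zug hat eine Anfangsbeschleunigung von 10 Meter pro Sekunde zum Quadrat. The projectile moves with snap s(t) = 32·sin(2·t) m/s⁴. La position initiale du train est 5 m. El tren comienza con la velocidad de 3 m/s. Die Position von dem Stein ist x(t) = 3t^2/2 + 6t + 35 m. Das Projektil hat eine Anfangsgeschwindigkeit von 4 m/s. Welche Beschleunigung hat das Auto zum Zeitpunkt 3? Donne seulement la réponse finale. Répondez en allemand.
Die Antwort ist 42.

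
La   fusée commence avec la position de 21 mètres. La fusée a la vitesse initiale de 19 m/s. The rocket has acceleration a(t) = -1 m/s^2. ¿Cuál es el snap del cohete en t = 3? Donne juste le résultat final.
La respuesta es 0.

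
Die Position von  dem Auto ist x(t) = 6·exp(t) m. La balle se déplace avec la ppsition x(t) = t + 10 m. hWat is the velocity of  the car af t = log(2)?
Starting from position x(t) = 6·exp(t), we take 1 derivative. Differentiating position, we get velocity: v(t) = 6·exp(t). Using v(t) = 6·exp(t) and substituting t = log(2), we find v = 12.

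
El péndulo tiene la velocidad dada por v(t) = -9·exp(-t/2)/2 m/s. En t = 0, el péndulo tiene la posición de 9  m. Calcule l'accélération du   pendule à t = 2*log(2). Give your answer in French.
Nous devons dériver notre équation de la vitesse v(t) = -9·exp(-t/2)/2 1 fois. En prenant d/dt de v(t), nous trouvons a(t) = 9·exp(-t/2)/4. En utilisant a(t) = 9·exp(-t/2)/4 et en substituant t = 2*log(2), nous trouvons a = 9/8.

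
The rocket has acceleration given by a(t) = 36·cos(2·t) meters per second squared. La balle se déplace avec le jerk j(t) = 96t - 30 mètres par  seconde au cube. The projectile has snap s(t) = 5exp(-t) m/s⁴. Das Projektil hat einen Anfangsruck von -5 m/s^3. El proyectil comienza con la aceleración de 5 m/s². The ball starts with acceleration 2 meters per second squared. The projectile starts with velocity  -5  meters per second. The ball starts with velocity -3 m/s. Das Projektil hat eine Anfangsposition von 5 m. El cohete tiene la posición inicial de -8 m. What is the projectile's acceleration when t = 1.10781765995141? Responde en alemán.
Um dies zu lösen, müssen wir 2 Integrale unserer Gleichung für den Snap s(t) = 5·exp(-t) finden. Die Stammfunktion von dem Snap, mit j(0) = -5, ergibt den Ruck: j(t) = -5·exp(-t). Die Stammfunktion von dem Ruck ist die Beschleunigung. Mit a(0) = 5 erhalten wir a(t) = 5·exp(-t). Aus der Gleichung für die Beschleunigung a(t) = 5·exp(-t), setzen wir t = 1.10781765995141 ein und erhalten a = 1.65139478072800.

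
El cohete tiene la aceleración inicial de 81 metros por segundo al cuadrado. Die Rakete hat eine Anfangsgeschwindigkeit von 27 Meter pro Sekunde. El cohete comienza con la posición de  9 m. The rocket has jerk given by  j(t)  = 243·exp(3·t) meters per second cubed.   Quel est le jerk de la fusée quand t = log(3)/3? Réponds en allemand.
Aus der Gleichung für den Ruck j(t) = 243·exp(3·t), setzen wir t = log(3)/3 ein und erhalten j = 729.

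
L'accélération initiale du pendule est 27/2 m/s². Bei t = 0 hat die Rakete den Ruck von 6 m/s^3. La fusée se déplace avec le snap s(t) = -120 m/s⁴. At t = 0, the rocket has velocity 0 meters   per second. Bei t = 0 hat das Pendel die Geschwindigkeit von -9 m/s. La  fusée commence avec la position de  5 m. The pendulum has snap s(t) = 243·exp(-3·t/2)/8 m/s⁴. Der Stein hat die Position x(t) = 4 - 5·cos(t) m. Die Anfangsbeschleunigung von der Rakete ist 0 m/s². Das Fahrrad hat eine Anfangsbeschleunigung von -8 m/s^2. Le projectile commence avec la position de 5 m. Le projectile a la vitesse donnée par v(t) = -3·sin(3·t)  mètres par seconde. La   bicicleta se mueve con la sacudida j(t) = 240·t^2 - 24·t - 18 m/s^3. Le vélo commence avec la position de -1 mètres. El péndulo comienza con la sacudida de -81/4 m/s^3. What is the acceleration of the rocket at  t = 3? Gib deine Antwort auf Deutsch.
Wir müssen unsere Gleichung für den Snap s(t) = -120 2-mal integrieren. Mit ∫s(t)dt und Anwendung von j(0) = 6, finden wir j(t) = 6 - 120·t. Durch Integration von dem Ruck und Verwendung der Anfangsbedingung a(0) = 0, erhalten wir a(t) = 6·t·(1 - 10·t). Mit a(t) = 6·t·(1 - 10·t) und Einsetzen von t = 3, finden wir a = -522.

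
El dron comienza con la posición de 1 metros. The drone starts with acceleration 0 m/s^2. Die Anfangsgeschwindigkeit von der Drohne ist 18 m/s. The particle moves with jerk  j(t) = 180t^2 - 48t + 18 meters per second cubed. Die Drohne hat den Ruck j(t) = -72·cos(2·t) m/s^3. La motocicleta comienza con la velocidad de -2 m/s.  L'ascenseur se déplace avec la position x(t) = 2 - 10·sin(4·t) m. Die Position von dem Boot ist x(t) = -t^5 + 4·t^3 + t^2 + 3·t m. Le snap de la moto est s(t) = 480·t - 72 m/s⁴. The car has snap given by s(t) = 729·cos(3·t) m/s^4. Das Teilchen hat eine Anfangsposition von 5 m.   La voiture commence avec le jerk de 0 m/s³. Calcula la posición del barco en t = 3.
De la ecuación de la posición x(t) = -t^5 + 4·t^3 + t^2 + 3·t, sustituimos t = 3 para obtener x = -117.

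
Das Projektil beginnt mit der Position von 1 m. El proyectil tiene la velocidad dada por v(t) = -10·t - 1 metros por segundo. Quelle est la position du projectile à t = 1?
En partant de la vitesse v(t) = -10·t - 1, nous prenons 1 intégrale. L'intégrale de la vitesse est la position. En utilisant x(0) = 1, nous obtenons x(t) = -5·t^2 - t + 1. De l'équation de la position x(t) = -5·t^2 - t + 1, nous substituons t = 1 pour obtenir x = -5.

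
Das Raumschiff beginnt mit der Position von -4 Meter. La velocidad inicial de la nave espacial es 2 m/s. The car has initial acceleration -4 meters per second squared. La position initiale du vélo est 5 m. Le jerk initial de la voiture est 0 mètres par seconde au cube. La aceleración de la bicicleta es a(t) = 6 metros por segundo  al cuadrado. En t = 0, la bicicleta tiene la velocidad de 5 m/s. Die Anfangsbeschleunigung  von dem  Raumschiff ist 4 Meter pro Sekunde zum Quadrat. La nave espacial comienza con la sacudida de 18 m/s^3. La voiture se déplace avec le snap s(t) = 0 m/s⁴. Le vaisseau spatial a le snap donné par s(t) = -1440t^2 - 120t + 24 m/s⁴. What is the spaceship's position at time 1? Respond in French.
En partant du snap s(t) = -1440·t^2 - 120·t + 24, nous prenons 4 primitives. En intégrant le snap et en utilisant la condition initiale j(0) = 18, nous obtenons j(t) = -480·t^3 - 60·t^2 + 24·t + 18. La primitive du jerk, avec a(0) = 4, donne l'accélération: a(t) = -120·t^4 - 20·t^3 + 12·t^2 + 18·t + 4. L'intégrale de l'accélération est la vitesse. En utilisant v(0) = 2, nous obtenons v(t) = -24·t^5 - 5·t^4 + 4·t^3 + 9·t^2 + 4·t + 2. En prenant ∫v(t)dt et en appliquant x(0) = -4, nous trouvons x(t) = -4·t^6 - t^5 + t^4 + 3·t^3 + 2·t^2 + 2·t - 4. De l'équation de la position x(t) = -4·t^6 - t^5 + t^4 + 3·t^3 + 2·t^2 + 2·t - 4, nous substituons t = 1 pour obtenir x = -1.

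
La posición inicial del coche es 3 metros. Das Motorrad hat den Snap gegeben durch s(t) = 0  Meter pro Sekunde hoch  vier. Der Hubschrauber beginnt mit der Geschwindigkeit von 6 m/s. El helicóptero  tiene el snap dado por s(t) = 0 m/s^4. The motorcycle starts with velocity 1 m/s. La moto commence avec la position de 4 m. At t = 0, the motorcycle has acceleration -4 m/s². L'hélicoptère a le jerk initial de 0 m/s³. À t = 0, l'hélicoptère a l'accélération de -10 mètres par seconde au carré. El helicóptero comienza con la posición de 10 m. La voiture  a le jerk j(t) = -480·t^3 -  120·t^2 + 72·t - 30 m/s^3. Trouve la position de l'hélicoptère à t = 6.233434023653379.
Pour résoudre ceci, nous devons prendre 4 primitives de notre équation du snap s(t) = 0. En intégrant le snap et en utilisant la condition initiale j(0) = 0, nous obtenons j(t) = 0. L'intégrale du jerk, avec a(0) = -10, donne l'accélération: a(t) = -10. En prenant ∫a(t)dt et en appliquant v(0) = 6, nous trouvons v(t) = 6 - 10·t. En prenant ∫v(t)dt et en appliquant x(0) = 10, nous trouvons x(t) = -5·t^2 + 6·t + 10. En utilisant x(t) = -5·t^2 + 6·t + 10 et en substituant t = 6.233434023653379, nous trouvons x = -146.877894494277.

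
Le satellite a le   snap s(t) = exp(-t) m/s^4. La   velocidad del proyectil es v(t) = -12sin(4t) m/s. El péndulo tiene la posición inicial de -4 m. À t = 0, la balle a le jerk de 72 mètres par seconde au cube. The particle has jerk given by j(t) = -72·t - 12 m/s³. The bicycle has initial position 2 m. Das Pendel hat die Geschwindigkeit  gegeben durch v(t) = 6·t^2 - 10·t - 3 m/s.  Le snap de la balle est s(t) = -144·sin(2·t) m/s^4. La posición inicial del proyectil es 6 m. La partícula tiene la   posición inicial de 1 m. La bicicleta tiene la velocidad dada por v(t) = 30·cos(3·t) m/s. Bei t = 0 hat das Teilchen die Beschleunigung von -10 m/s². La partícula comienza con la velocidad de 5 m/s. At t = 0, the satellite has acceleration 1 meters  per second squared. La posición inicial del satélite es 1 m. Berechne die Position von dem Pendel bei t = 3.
Wir müssen unsere Gleichung für die Geschwindigkeit v(t) = 6·t^2 - 10·t - 3 1-mal integrieren. Die Stammfunktion von der Geschwindigkeit ist die Position. Mit x(0) = -4 erhalten wir x(t) = 2·t^3 - 5·t^2 - 3·t - 4. Mit x(t) = 2·t^3 - 5·t^2 - 3·t - 4 und Einsetzen von t = 3, finden wir x = -4.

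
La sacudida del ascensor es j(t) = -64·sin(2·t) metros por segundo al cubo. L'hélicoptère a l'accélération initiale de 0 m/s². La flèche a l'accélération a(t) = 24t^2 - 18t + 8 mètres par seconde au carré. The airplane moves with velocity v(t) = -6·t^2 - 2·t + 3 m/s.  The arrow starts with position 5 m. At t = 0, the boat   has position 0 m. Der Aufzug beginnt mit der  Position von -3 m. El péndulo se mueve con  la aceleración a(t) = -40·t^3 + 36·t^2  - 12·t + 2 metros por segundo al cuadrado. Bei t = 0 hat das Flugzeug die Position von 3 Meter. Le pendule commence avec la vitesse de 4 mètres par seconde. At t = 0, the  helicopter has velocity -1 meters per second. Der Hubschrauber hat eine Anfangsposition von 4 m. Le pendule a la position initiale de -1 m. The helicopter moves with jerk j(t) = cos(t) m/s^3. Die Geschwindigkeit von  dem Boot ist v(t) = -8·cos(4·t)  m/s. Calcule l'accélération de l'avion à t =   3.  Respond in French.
Nous devons dériver notre équation de la vitesse v(t) = -6·t^2 - 2·t + 3 1 fois. En prenant d/dt de v(t), nous trouvons a(t) = -12·t - 2. De l'équation de l'accélération a(t) = -12·t - 2, nous substituons t = 3 pour obtenir a = -38.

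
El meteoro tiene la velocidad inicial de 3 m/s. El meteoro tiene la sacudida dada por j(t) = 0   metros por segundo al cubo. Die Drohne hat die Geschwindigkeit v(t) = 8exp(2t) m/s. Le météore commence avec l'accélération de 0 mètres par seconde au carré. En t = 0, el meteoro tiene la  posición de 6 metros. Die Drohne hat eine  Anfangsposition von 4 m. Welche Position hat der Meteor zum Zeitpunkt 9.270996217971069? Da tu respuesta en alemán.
Ausgehend von dem Ruck j(t) = 0, nehmen wir 3 Stammfunktionen. Das Integral von dem Ruck, mit a(0) = 0, ergibt die Beschleunigung: a(t) = 0. Mit ∫a(t)dt und Anwendung von v(0) = 3, finden wir v(t) = 3. Die Stammfunktion von der Geschwindigkeit, mit x(0) = 6, ergibt die Position: x(t) = 3·t + 6. Wir haben die Position x(t) = 3·t + 6. Durch Einsetzen von t = 9.270996217971069: x(9.270996217971069) = 33.8129886539132.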